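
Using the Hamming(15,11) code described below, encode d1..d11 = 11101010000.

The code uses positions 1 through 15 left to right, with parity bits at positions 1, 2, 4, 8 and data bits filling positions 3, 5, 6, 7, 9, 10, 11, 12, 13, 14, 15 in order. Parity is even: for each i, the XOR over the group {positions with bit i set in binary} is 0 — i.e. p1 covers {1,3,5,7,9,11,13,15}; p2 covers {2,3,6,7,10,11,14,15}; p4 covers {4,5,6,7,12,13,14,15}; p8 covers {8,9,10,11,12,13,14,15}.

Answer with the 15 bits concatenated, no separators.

Place data at non-parity positions: p1 p2 1 p4 1 1 0 p8 1 0 1 0 0 0 0
p1 (pos 1,3,5,7,9,11,13,15): XOR of data positions = 1⊕1⊕0⊕1⊕1⊕0⊕0 = 0
p2 (pos 2,3,6,7,10,11,14,15): XOR of data positions = 1⊕1⊕0⊕0⊕1⊕0⊕0 = 1
p4 (pos 4,5,6,7,12,13,14,15): XOR of data positions = 1⊕1⊕0⊕0⊕0⊕0⊕0 = 0
p8 (pos 8,9,10,11,12,13,14,15): XOR of data positions = 1⊕0⊕1⊕0⊕0⊕0⊕0 = 0
Codeword: 011011001010000

011011001010000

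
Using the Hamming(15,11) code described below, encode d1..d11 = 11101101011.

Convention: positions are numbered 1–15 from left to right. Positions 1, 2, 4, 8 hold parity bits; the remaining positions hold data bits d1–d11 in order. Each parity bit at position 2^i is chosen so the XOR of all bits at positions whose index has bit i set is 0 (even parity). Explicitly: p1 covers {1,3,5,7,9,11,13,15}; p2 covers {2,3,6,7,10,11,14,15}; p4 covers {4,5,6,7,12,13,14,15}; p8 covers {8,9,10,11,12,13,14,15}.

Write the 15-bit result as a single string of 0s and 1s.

Place data at non-parity positions: p1 p2 1 p4 1 1 0 p8 1 1 0 1 0 1 1
p1 (pos 1,3,5,7,9,11,13,15): XOR of data positions = 1⊕1⊕0⊕1⊕0⊕0⊕1 = 0
p2 (pos 2,3,6,7,10,11,14,15): XOR of data positions = 1⊕1⊕0⊕1⊕0⊕1⊕1 = 1
p4 (pos 4,5,6,7,12,13,14,15): XOR of data positions = 1⊕1⊕0⊕1⊕0⊕1⊕1 = 1
p8 (pos 8,9,10,11,12,13,14,15): XOR of data positions = 1⊕1⊕0⊕1⊕0⊕1⊕1 = 1
Codeword: 011111011101011

011111011101011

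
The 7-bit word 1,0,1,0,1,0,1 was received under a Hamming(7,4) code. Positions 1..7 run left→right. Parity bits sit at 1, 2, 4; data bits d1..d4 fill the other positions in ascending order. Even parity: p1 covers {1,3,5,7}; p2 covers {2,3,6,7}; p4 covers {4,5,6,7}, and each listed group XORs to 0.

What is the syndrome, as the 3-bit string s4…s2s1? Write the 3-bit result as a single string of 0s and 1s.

s1 (pos 1,3,5,7): 1⊕1⊕1⊕1 = 0
s2 (pos 2,3,6,7): 0⊕1⊕0⊕1 = 0
s4 (pos 4,5,6,7): 0⊕1⊕0⊕1 = 0
Syndrome s4…s1 = 000 → no error.

000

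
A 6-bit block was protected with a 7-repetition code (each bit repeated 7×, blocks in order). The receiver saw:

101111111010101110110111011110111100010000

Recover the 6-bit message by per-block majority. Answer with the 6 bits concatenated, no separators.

111110

Block 1 (1011111): 6 ones → 1
Block 2 (1101010): 4 ones → 1
Block 3 (1110110): 5 ones → 1
Block 4 (1110111): 6 ones → 1
Block 5 (1011110): 5 ones → 1
Block 6 (0010000): 1 one → 0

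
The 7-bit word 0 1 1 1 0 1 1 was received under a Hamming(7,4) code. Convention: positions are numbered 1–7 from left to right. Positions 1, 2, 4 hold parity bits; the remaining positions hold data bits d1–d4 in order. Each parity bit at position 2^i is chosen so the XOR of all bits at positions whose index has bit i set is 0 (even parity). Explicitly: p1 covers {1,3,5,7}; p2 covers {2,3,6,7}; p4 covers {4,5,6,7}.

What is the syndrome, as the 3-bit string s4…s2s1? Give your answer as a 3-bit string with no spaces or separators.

s1 (pos 1,3,5,7): 0⊕1⊕0⊕1 = 0
s2 (pos 2,3,6,7): 1⊕1⊕1⊕1 = 0
s4 (pos 4,5,6,7): 1⊕0⊕1⊕1 = 1
Syndrome s4…s1 = 100 → error at position 4.

100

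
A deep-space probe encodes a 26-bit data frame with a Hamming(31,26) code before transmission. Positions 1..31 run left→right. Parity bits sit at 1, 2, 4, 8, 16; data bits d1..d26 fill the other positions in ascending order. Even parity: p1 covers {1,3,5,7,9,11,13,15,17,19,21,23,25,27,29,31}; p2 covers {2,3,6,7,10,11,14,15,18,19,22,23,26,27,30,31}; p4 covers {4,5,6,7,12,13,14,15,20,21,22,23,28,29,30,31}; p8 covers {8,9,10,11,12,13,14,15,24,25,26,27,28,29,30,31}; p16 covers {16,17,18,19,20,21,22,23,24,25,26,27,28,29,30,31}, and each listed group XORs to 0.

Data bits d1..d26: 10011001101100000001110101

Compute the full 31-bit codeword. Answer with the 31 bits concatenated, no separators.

0010001110011010100000001110101

Place data at non-parity positions: p1 p2 1 p4 0 0 1 p8 1 0 0 1 1 0 1 p16 1 0 0 0 0 0 0 0 1 1 1 0 1 0 1
p1 (pos 1,3,5,7,9,11,13,15,17,19,21,23,25,27,29,31): XOR of data positions = 1⊕0⊕1⊕1⊕0⊕1⊕1⊕1⊕0⊕0⊕0⊕1⊕1⊕1⊕1 = 0
p2 (pos 2,3,6,7,10,11,14,15,18,19,22,23,26,27,30,31): XOR of data positions = 1⊕0⊕1⊕0⊕0⊕0⊕1⊕0⊕0⊕0⊕0⊕1⊕1⊕0⊕1 = 0
p4 (pos 4,5,6,7,12,13,14,15,20,21,22,23,28,29,30,31): XOR of data positions = 0⊕0⊕1⊕1⊕1⊕0⊕1⊕0⊕0⊕0⊕0⊕0⊕1⊕0⊕1 = 0
p8 (pos 8,9,10,11,12,13,14,15,24,25,26,27,28,29,30,31): XOR of data positions = 1⊕0⊕0⊕1⊕1⊕0⊕1⊕0⊕1⊕1⊕1⊕0⊕1⊕0⊕1 = 1
p16 (pos 16,17,18,19,20,21,22,23,24,25,26,27,28,29,30,31): XOR of data positions = 1⊕0⊕0⊕0⊕0⊕0⊕0⊕0⊕1⊕1⊕1⊕0⊕1⊕0⊕1 = 0
Codeword: 0010001110011010100000001110101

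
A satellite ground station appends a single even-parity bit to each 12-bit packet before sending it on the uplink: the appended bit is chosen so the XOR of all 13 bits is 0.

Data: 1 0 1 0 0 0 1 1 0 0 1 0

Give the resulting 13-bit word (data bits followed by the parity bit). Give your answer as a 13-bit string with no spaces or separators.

1010001100101

XOR of the 12 data bits: 1⊕0⊕1⊕0⊕0⊕0⊕1⊕1⊕0⊕0⊕1⊕0 = 1
Parity bit = 1 (so all 13 bits XOR to 0).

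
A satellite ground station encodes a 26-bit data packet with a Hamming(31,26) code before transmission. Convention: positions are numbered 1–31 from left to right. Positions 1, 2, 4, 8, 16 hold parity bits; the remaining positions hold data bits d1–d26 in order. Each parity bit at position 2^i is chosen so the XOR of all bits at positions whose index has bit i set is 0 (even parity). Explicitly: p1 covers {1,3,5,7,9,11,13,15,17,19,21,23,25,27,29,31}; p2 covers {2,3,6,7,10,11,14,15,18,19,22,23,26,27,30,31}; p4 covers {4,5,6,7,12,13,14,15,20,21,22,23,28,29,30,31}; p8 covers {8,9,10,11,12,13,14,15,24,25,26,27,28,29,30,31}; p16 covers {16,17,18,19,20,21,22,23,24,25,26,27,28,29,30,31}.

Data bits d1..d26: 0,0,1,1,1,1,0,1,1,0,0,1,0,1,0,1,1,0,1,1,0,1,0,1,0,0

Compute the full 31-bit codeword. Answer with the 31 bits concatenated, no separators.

Place data at non-parity positions: p1 p2 0 p4 0 1 1 p8 1 1 0 1 1 0 0 p16 1 0 1 0 1 1 0 1 1 0 1 0 1 0 0
p1 (pos 1,3,5,7,9,11,13,15,17,19,21,23,25,27,29,31): XOR of data positions = 0⊕0⊕1⊕1⊕0⊕1⊕0⊕1⊕1⊕1⊕0⊕1⊕1⊕1⊕0 = 1
p2 (pos 2,3,6,7,10,11,14,15,18,19,22,23,26,27,30,31): XOR of data positions = 0⊕1⊕1⊕1⊕0⊕0⊕0⊕0⊕1⊕1⊕0⊕0⊕1⊕0⊕0 = 0
p4 (pos 4,5,6,7,12,13,14,15,20,21,22,23,28,29,30,31): XOR of data positions = 0⊕1⊕1⊕1⊕1⊕0⊕0⊕0⊕1⊕1⊕0⊕0⊕1⊕0⊕0 = 1
p8 (pos 8,9,10,11,12,13,14,15,24,25,26,27,28,29,30,31): XOR of data positions = 1⊕1⊕0⊕1⊕1⊕0⊕0⊕1⊕1⊕0⊕1⊕0⊕1⊕0⊕0 = 0
p16 (pos 16,17,18,19,20,21,22,23,24,25,26,27,28,29,30,31): XOR of data positions = 1⊕0⊕1⊕0⊕1⊕1⊕0⊕1⊕1⊕0⊕1⊕0⊕1⊕0⊕0 = 0
Codeword: 1001011011011000101011011010100

1001011011011000101011011010100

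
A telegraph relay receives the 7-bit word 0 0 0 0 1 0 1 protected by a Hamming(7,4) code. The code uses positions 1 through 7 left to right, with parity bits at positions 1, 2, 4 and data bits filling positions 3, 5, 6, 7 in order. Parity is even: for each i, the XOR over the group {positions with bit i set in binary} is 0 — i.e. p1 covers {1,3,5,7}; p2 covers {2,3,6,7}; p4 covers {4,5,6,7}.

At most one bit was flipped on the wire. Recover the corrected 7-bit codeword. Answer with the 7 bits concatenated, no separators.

s1 (pos 1,3,5,7): 0⊕0⊕1⊕1 = 0
s2 (pos 2,3,6,7): 0⊕0⊕0⊕1 = 1
s4 (pos 4,5,6,7): 0⊕1⊕0⊕1 = 0
Syndrome s4…s1 = 010 → error at position 2.
Flip position 2: 0000101 → 0100101

0100101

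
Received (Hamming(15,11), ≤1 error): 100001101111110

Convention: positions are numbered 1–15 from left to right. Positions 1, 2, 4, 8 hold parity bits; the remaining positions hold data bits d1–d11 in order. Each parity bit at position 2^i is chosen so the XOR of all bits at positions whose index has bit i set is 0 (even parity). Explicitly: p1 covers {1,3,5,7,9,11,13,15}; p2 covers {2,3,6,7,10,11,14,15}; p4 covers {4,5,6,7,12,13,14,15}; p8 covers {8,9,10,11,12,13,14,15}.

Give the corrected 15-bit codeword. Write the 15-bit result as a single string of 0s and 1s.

100001001111110

s1 (pos 1,3,5,7,9,11,13,15): 1⊕0⊕0⊕1⊕1⊕1⊕1⊕0 = 1
s2 (pos 2,3,6,7,10,11,14,15): 0⊕0⊕1⊕1⊕1⊕1⊕1⊕0 = 1
s4 (pos 4,5,6,7,12,13,14,15): 0⊕0⊕1⊕1⊕1⊕1⊕1⊕0 = 1
s8 (pos 8,9,10,11,12,13,14,15): 0⊕1⊕1⊕1⊕1⊕1⊕1⊕0 = 0
Syndrome s8…s1 = 0111 → error at position 7.
Flip position 7: 100001101111110 → 100001001111110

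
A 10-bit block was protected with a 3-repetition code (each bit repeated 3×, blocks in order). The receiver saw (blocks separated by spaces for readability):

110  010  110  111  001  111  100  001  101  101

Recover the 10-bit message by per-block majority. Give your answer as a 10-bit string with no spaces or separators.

Block 1 (110): 2 ones → 1
Block 2 (010): 1 one → 0
Block 3 (110): 2 ones → 1
Block 4 (111): 3 ones → 1
Block 5 (001): 1 one → 0
Block 6 (111): 3 ones → 1
Block 7 (100): 1 one → 0
Block 8 (001): 1 one → 0
Block 9 (101): 2 ones → 1
Block 10 (101): 2 ones → 1

1011010011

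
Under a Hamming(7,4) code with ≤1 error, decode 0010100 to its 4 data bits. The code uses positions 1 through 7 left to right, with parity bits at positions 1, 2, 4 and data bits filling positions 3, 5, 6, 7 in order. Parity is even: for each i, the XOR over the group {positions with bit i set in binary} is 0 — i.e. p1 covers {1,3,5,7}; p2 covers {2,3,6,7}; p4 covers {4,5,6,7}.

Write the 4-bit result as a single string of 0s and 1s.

1110

s1 (pos 1,3,5,7): 0⊕1⊕1⊕0 = 0
s2 (pos 2,3,6,7): 0⊕1⊕0⊕0 = 1
s4 (pos 4,5,6,7): 0⊕1⊕0⊕0 = 1
Syndrome s4…s1 = 110 → error at position 6.
Flip position 6: 0010100 → 0010110
Read data bits from positions 3,5,6,7: 1110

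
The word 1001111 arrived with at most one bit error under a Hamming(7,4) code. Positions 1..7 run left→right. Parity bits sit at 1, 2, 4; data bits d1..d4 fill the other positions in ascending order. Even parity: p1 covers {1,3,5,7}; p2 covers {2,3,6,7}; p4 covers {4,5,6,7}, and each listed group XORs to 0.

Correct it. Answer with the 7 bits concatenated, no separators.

s1 (pos 1,3,5,7): 1⊕0⊕1⊕1 = 1
s2 (pos 2,3,6,7): 0⊕0⊕1⊕1 = 0
s4 (pos 4,5,6,7): 1⊕1⊕1⊕1 = 0
Syndrome s4…s1 = 001 → error at position 1.
Flip position 1: 1001111 → 0001111

0001111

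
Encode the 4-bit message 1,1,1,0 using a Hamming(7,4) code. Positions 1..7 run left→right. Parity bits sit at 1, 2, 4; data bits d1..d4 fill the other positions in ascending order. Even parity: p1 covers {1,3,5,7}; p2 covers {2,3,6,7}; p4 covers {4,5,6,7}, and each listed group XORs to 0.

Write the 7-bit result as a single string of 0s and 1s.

0010110

Place data at non-parity positions: p1 p2 1 p4 1 1 0
p1 (pos 1,3,5,7): XOR of data positions = 1⊕1⊕0 = 0
p2 (pos 2,3,6,7): XOR of data positions = 1⊕1⊕0 = 0
p4 (pos 4,5,6,7): XOR of data positions = 1⊕1⊕0 = 0
Codeword: 0010110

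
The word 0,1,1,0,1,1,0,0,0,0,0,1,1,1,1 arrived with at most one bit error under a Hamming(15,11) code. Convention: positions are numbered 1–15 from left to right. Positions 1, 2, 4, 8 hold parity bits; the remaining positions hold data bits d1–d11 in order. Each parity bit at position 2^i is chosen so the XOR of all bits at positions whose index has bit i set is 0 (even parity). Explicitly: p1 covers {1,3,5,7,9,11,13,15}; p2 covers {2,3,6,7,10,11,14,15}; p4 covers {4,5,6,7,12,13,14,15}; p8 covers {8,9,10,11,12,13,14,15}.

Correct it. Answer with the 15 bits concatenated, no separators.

s1 (pos 1,3,5,7,9,11,13,15): 0⊕1⊕1⊕0⊕0⊕0⊕1⊕1 = 0
s2 (pos 2,3,6,7,10,11,14,15): 1⊕1⊕1⊕0⊕0⊕0⊕1⊕1 = 1
s4 (pos 4,5,6,7,12,13,14,15): 0⊕1⊕1⊕0⊕1⊕1⊕1⊕1 = 0
s8 (pos 8,9,10,11,12,13,14,15): 0⊕0⊕0⊕0⊕1⊕1⊕1⊕1 = 0
Syndrome s8…s1 = 0010 → error at position 2.
Flip position 2: 011011000001111 → 001011000001111

001011000001111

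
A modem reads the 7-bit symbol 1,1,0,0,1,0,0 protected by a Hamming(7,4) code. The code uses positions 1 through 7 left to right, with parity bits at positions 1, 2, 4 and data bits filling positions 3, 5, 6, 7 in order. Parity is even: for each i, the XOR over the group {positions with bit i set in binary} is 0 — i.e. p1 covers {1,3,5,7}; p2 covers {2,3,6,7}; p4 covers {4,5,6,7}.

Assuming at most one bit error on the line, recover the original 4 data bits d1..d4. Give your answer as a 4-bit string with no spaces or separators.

s1 (pos 1,3,5,7): 1⊕0⊕1⊕0 = 0
s2 (pos 2,3,6,7): 1⊕0⊕0⊕0 = 1
s4 (pos 4,5,6,7): 0⊕1⊕0⊕0 = 1
Syndrome s4…s1 = 110 → error at position 6.
Flip position 6: 1100100 → 1100110
Read data bits from positions 3,5,6,7: 0110

0110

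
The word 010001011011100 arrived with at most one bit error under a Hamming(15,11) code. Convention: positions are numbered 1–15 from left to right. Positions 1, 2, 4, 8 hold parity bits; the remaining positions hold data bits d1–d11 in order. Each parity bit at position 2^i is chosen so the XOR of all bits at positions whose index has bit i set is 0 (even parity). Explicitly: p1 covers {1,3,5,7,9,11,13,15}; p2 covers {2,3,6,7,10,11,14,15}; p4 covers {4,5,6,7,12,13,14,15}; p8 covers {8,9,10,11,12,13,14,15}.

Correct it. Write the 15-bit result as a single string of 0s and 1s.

010001011011101

s1 (pos 1,3,5,7,9,11,13,15): 0⊕0⊕0⊕0⊕1⊕1⊕1⊕0 = 1
s2 (pos 2,3,6,7,10,11,14,15): 1⊕0⊕1⊕0⊕0⊕1⊕0⊕0 = 1
s4 (pos 4,5,6,7,12,13,14,15): 0⊕0⊕1⊕0⊕1⊕1⊕0⊕0 = 1
s8 (pos 8,9,10,11,12,13,14,15): 1⊕1⊕0⊕1⊕1⊕1⊕0⊕0 = 1
Syndrome s8…s1 = 1111 → error at position 15.
Flip position 15: 010001011011100 → 010001011011101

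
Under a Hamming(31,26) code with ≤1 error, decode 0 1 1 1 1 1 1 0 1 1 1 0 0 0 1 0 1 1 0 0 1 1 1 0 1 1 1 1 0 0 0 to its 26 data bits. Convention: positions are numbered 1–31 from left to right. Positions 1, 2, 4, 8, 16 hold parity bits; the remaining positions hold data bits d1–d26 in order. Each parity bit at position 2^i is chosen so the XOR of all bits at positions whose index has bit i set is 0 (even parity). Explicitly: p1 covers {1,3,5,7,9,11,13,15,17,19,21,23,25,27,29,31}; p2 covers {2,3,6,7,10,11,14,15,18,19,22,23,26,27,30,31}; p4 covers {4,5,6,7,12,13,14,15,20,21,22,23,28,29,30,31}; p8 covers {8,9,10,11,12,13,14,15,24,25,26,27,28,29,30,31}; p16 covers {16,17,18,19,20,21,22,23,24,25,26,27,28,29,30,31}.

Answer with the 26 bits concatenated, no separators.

11111110001110001101111000

s1 (pos 1,3,5,7,9,11,13,15,17,19,21,23,25,27,29,31): 0⊕1⊕1⊕1⊕1⊕1⊕0⊕1⊕1⊕0⊕1⊕1⊕1⊕1⊕0⊕0 = 1
s2 (pos 2,3,6,7,10,11,14,15,18,19,22,23,26,27,30,31): 1⊕1⊕1⊕1⊕1⊕1⊕0⊕1⊕1⊕0⊕1⊕1⊕1⊕1⊕0⊕0 = 0
s4 (pos 4,5,6,7,12,13,14,15,20,21,22,23,28,29,30,31): 1⊕1⊕1⊕1⊕0⊕0⊕0⊕1⊕0⊕1⊕1⊕1⊕1⊕0⊕0⊕0 = 1
s8 (pos 8,9,10,11,12,13,14,15,24,25,26,27,28,29,30,31): 0⊕1⊕1⊕1⊕0⊕0⊕0⊕1⊕0⊕1⊕1⊕1⊕1⊕0⊕0⊕0 = 0
s16 (pos 16,17,18,19,20,21,22,23,24,25,26,27,28,29,30,31): 0⊕1⊕1⊕0⊕0⊕1⊕1⊕1⊕0⊕1⊕1⊕1⊕1⊕0⊕0⊕0 = 1
Syndrome s16…s1 = 10101 → error at position 21.
Flip position 21: 0111111011100010110011101111000 → 0111111011100010110001101111000
Read data bits from positions 3,5,6,7,9,10,11,12,13,14,15,17,18,19,20,21,22,23,24,25,26,27,28,29,30,31: 11111110001110001101111000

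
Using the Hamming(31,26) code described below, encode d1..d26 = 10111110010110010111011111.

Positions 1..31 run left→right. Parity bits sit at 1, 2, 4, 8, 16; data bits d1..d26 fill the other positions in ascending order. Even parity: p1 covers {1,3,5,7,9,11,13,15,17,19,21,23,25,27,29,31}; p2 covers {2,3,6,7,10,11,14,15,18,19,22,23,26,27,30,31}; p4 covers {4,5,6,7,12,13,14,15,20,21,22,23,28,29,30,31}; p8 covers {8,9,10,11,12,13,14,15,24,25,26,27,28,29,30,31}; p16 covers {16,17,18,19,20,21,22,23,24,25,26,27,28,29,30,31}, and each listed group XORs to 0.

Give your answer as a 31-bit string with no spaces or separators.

1111011111100101110010111011111

Place data at non-parity positions: p1 p2 1 p4 0 1 1 p8 1 1 1 0 0 1 0 p16 1 1 0 0 1 0 1 1 1 0 1 1 1 1 1
p1 (pos 1,3,5,7,9,11,13,15,17,19,21,23,25,27,29,31): XOR of data positions = 1⊕0⊕1⊕1⊕1⊕0⊕0⊕1⊕0⊕1⊕1⊕1⊕1⊕1⊕1 = 1
p2 (pos 2,3,6,7,10,11,14,15,18,19,22,23,26,27,30,31): XOR of data positions = 1⊕1⊕1⊕1⊕1⊕1⊕0⊕1⊕0⊕0⊕1⊕0⊕1⊕1⊕1 = 1
p4 (pos 4,5,6,7,12,13,14,15,20,21,22,23,28,29,30,31): XOR of data positions = 0⊕1⊕1⊕0⊕0⊕1⊕0⊕0⊕1⊕0⊕1⊕1⊕1⊕1⊕1 = 1
p8 (pos 8,9,10,11,12,13,14,15,24,25,26,27,28,29,30,31): XOR of data positions = 1⊕1⊕1⊕0⊕0⊕1⊕0⊕1⊕1⊕0⊕1⊕1⊕1⊕1⊕1 = 1
p16 (pos 16,17,18,19,20,21,22,23,24,25,26,27,28,29,30,31): XOR of data positions = 1⊕1⊕0⊕0⊕1⊕0⊕1⊕1⊕1⊕0⊕1⊕1⊕1⊕1⊕1 = 1
Codeword: 1111011111100101110010111011111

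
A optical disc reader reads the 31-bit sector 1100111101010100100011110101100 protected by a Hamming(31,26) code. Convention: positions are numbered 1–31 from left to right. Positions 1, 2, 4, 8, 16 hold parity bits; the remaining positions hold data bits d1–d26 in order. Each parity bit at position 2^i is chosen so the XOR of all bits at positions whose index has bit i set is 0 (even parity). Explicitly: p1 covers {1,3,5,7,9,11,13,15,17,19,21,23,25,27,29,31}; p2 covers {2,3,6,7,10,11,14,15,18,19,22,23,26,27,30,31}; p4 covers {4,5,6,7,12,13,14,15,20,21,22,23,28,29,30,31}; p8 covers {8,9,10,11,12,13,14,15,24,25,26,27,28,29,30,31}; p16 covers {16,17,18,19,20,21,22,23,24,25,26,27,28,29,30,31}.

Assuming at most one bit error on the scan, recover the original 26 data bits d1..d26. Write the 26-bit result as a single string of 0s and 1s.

s1 (pos 1,3,5,7,9,11,13,15,17,19,21,23,25,27,29,31): 1⊕0⊕1⊕1⊕0⊕0⊕0⊕0⊕1⊕0⊕1⊕1⊕0⊕0⊕1⊕0 = 1
s2 (pos 2,3,6,7,10,11,14,15,18,19,22,23,26,27,30,31): 1⊕0⊕1⊕1⊕1⊕0⊕1⊕0⊕0⊕0⊕1⊕1⊕1⊕0⊕0⊕0 = 0
s4 (pos 4,5,6,7,12,13,14,15,20,21,22,23,28,29,30,31): 0⊕1⊕1⊕1⊕1⊕0⊕1⊕0⊕0⊕1⊕1⊕1⊕1⊕1⊕0⊕0 = 0
s8 (pos 8,9,10,11,12,13,14,15,24,25,26,27,28,29,30,31): 1⊕0⊕1⊕0⊕1⊕0⊕1⊕0⊕1⊕0⊕1⊕0⊕1⊕1⊕0⊕0 = 0
s16 (pos 16,17,18,19,20,21,22,23,24,25,26,27,28,29,30,31): 0⊕1⊕0⊕0⊕0⊕1⊕1⊕1⊕1⊕0⊕1⊕0⊕1⊕1⊕0⊕0 = 0
Syndrome s16…s1 = 00001 → error at position 1.
Flip position 1: 1100111101010100100011110101100 → 0100111101010100100011110101100
Read data bits from positions 3,5,6,7,9,10,11,12,13,14,15,17,18,19,20,21,22,23,24,25,26,27,28,29,30,31: 01110101010100011110101100

01110101010100011110101100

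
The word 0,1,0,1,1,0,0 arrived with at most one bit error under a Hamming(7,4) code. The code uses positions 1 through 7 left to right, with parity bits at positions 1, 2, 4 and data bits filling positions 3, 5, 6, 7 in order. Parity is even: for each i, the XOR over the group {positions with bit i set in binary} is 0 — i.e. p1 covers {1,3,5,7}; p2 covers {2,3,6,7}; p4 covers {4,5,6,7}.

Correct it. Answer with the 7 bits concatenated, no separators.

0111100

s1 (pos 1,3,5,7): 0⊕0⊕1⊕0 = 1
s2 (pos 2,3,6,7): 1⊕0⊕0⊕0 = 1
s4 (pos 4,5,6,7): 1⊕1⊕0⊕0 = 0
Syndrome s4…s1 = 011 → error at position 3.
Flip position 3: 0101100 → 0111100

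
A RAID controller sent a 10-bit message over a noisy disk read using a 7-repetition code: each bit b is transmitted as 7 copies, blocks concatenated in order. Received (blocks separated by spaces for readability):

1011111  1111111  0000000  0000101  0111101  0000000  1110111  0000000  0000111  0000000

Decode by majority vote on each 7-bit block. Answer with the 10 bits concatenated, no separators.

Block 1 (1011111): 6 ones → 1
Block 2 (1111111): 7 ones → 1
Block 3 (0000000): 0 ones → 0
Block 4 (0000101): 2 ones → 0
Block 5 (0111101): 5 ones → 1
Block 6 (0000000): 0 ones → 0
Block 7 (1110111): 6 ones → 1
Block 8 (0000000): 0 ones → 0
Block 9 (0000111): 3 ones → 0
Block 10 (0000000): 0 ones → 0

1100101000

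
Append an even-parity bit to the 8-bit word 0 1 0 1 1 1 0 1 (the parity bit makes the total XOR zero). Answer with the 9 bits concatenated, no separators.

XOR of the 8 data bits: 0⊕1⊕0⊕1⊕1⊕1⊕0⊕1 = 1
Parity bit = 1 (so all 9 bits XOR to 0).

010111011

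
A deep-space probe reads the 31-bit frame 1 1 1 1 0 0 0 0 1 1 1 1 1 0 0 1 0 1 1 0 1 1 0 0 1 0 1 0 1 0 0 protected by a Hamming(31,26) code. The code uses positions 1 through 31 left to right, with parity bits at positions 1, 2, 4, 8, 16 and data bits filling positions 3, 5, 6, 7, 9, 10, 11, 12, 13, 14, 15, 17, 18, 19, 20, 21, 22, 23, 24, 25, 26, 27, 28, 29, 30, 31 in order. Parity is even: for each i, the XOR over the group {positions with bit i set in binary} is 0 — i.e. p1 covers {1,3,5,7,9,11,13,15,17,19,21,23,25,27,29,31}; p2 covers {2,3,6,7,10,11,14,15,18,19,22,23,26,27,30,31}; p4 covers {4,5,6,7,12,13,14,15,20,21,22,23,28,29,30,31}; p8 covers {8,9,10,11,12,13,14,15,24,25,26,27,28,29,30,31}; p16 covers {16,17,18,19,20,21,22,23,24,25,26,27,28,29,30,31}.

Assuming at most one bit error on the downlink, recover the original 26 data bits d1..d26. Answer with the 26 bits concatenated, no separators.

s1 (pos 1,3,5,7,9,11,13,15,17,19,21,23,25,27,29,31): 1⊕1⊕0⊕0⊕1⊕1⊕1⊕0⊕0⊕1⊕1⊕0⊕1⊕1⊕1⊕0 = 0
s2 (pos 2,3,6,7,10,11,14,15,18,19,22,23,26,27,30,31): 1⊕1⊕0⊕0⊕1⊕1⊕0⊕0⊕1⊕1⊕1⊕0⊕0⊕1⊕0⊕0 = 0
s4 (pos 4,5,6,7,12,13,14,15,20,21,22,23,28,29,30,31): 1⊕0⊕0⊕0⊕1⊕1⊕0⊕0⊕0⊕1⊕1⊕0⊕0⊕1⊕0⊕0 = 0
s8 (pos 8,9,10,11,12,13,14,15,24,25,26,27,28,29,30,31): 0⊕1⊕1⊕1⊕1⊕1⊕0⊕0⊕0⊕1⊕0⊕1⊕0⊕1⊕0⊕0 = 0
s16 (pos 16,17,18,19,20,21,22,23,24,25,26,27,28,29,30,31): 1⊕0⊕1⊕1⊕0⊕1⊕1⊕0⊕0⊕1⊕0⊕1⊕0⊕1⊕0⊕0 = 0
Syndrome s16…s1 = 00000 → no error.
Read data bits from positions 3,5,6,7,9,10,11,12,13,14,15,17,18,19,20,21,22,23,24,25,26,27,28,29,30,31: 10001111100011011001010100

10001111100011011001010100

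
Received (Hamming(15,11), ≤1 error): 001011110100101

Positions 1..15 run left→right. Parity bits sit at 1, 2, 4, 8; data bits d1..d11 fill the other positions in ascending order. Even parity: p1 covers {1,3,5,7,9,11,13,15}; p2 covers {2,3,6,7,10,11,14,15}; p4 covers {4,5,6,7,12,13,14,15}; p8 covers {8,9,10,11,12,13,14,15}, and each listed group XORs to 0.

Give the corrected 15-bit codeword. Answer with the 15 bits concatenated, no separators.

001011010100101

s1 (pos 1,3,5,7,9,11,13,15): 0⊕1⊕1⊕1⊕0⊕0⊕1⊕1 = 1
s2 (pos 2,3,6,7,10,11,14,15): 0⊕1⊕1⊕1⊕1⊕0⊕0⊕1 = 1
s4 (pos 4,5,6,7,12,13,14,15): 0⊕1⊕1⊕1⊕0⊕1⊕0⊕1 = 1
s8 (pos 8,9,10,11,12,13,14,15): 1⊕0⊕1⊕0⊕0⊕1⊕0⊕1 = 0
Syndrome s8…s1 = 0111 → error at position 7.
Flip position 7: 001011110100101 → 001011010100101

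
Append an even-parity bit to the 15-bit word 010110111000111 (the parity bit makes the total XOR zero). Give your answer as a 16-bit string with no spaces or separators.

XOR of the 15 data bits: 0⊕1⊕0⊕1⊕1⊕0⊕1⊕1⊕1⊕0⊕0⊕0⊕1⊕1⊕1 = 1
Parity bit = 1 (so all 16 bits XOR to 0).

0101101110001111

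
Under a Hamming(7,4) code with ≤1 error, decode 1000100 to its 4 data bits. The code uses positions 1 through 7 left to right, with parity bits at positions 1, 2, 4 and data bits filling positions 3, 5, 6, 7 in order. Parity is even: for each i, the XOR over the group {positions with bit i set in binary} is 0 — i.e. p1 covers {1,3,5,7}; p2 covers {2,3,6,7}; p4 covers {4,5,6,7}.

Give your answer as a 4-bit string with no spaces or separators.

s1 (pos 1,3,5,7): 1⊕0⊕1⊕0 = 0
s2 (pos 2,3,6,7): 0⊕0⊕0⊕0 = 0
s4 (pos 4,5,6,7): 0⊕1⊕0⊕0 = 1
Syndrome s4…s1 = 100 → error at position 4.
Flip position 4: 1000100 → 1001100
Read data bits from positions 3,5,6,7: 0100

0100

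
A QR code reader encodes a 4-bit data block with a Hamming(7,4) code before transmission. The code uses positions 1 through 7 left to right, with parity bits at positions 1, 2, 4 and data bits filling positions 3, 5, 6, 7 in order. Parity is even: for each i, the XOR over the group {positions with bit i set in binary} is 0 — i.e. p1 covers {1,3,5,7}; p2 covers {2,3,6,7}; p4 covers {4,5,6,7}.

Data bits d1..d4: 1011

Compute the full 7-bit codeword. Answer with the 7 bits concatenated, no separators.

0110011

Place data at non-parity positions: p1 p2 1 p4 0 1 1
p1 (pos 1,3,5,7): XOR of data positions = 1⊕0⊕1 = 0
p2 (pos 2,3,6,7): XOR of data positions = 1⊕1⊕1 = 1
p4 (pos 4,5,6,7): XOR of data positions = 0⊕1⊕1 = 0
Codeword: 0110011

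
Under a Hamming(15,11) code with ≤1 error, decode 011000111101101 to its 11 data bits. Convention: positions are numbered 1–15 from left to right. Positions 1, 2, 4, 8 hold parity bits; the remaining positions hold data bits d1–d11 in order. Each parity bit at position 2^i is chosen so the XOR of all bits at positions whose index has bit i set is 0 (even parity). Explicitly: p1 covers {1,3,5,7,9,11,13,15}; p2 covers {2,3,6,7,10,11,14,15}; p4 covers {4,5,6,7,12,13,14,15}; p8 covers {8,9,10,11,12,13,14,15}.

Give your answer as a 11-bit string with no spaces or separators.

s1 (pos 1,3,5,7,9,11,13,15): 0⊕1⊕0⊕1⊕1⊕0⊕1⊕1 = 1
s2 (pos 2,3,6,7,10,11,14,15): 1⊕1⊕0⊕1⊕1⊕0⊕0⊕1 = 1
s4 (pos 4,5,6,7,12,13,14,15): 0⊕0⊕0⊕1⊕1⊕1⊕0⊕1 = 0
s8 (pos 8,9,10,11,12,13,14,15): 1⊕1⊕1⊕0⊕1⊕1⊕0⊕1 = 0
Syndrome s8…s1 = 0011 → error at position 3.
Flip position 3: 011000111101101 → 010000111101101
Read data bits from positions 3,5,6,7,9,10,11,12,13,14,15: 00011101101

00011101101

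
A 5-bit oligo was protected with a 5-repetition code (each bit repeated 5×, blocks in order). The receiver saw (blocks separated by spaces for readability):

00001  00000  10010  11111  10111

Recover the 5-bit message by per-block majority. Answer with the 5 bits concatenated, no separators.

Block 1 (00001): 1 one → 0
Block 2 (00000): 0 ones → 0
Block 3 (10010): 2 ones → 0
Block 4 (11111): 5 ones → 1
Block 5 (10111): 4 ones → 1

00011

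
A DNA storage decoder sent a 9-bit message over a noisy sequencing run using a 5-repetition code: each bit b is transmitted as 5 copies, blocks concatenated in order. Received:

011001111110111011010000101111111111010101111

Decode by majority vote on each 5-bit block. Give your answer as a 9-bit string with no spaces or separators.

Block 1 (01100): 2 ones → 0
Block 2 (11111): 5 ones → 1
Block 3 (10111): 4 ones → 1
Block 4 (01101): 3 ones → 1
Block 5 (00001): 1 one → 0
Block 6 (01111): 4 ones → 1
Block 7 (11111): 5 ones → 1
Block 8 (10101): 3 ones → 1
Block 9 (01111): 4 ones → 1

011101111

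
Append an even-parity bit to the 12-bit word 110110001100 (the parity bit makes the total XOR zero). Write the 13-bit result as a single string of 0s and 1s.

XOR of the 12 data bits: 1⊕1⊕0⊕1⊕1⊕0⊕0⊕0⊕1⊕1⊕0⊕0 = 0
Parity bit = 0 (so all 13 bits XOR to 0).

1101100011000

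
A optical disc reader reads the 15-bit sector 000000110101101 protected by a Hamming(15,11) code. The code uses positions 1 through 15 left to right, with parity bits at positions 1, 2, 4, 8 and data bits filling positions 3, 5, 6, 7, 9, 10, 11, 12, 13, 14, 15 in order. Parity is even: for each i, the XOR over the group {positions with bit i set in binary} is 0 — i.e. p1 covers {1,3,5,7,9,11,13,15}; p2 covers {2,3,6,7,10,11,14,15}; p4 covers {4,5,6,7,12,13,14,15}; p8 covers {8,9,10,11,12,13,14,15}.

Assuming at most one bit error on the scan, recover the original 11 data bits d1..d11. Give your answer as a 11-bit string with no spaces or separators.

s1 (pos 1,3,5,7,9,11,13,15): 0⊕0⊕0⊕1⊕0⊕0⊕1⊕1 = 1
s2 (pos 2,3,6,7,10,11,14,15): 0⊕0⊕0⊕1⊕1⊕0⊕0⊕1 = 1
s4 (pos 4,5,6,7,12,13,14,15): 0⊕0⊕0⊕1⊕1⊕1⊕0⊕1 = 0
s8 (pos 8,9,10,11,12,13,14,15): 1⊕0⊕1⊕0⊕1⊕1⊕0⊕1 = 1
Syndrome s8…s1 = 1011 → error at position 11.
Flip position 11: 000000110101101 → 000000110111101
Read data bits from positions 3,5,6,7,9,10,11,12,13,14,15: 00010111101

00010111101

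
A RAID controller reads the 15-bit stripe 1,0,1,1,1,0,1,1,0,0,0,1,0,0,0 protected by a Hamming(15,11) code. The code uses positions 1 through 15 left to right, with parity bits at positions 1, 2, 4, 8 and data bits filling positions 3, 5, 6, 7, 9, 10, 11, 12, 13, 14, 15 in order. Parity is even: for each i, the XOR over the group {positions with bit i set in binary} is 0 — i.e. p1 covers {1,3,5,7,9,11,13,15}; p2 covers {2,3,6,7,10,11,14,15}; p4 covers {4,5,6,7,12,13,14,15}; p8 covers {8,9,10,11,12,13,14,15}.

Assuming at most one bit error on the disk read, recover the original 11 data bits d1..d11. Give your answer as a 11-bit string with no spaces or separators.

11010001000

s1 (pos 1,3,5,7,9,11,13,15): 1⊕1⊕1⊕1⊕0⊕0⊕0⊕0 = 0
s2 (pos 2,3,6,7,10,11,14,15): 0⊕1⊕0⊕1⊕0⊕0⊕0⊕0 = 0
s4 (pos 4,5,6,7,12,13,14,15): 1⊕1⊕0⊕1⊕1⊕0⊕0⊕0 = 0
s8 (pos 8,9,10,11,12,13,14,15): 1⊕0⊕0⊕0⊕1⊕0⊕0⊕0 = 0
Syndrome s8…s1 = 0000 → no error.
Read data bits from positions 3,5,6,7,9,10,11,12,13,14,15: 11010001000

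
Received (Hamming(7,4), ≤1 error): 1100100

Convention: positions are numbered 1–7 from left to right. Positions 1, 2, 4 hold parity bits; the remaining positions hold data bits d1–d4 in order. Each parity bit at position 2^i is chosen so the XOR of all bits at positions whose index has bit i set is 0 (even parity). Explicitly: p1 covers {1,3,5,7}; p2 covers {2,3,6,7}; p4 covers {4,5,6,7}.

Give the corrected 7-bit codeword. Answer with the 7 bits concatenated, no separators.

1100110

s1 (pos 1,3,5,7): 1⊕0⊕1⊕0 = 0
s2 (pos 2,3,6,7): 1⊕0⊕0⊕0 = 1
s4 (pos 4,5,6,7): 0⊕1⊕0⊕0 = 1
Syndrome s4…s1 = 110 → error at position 6.
Flip position 6: 1100100 → 1100110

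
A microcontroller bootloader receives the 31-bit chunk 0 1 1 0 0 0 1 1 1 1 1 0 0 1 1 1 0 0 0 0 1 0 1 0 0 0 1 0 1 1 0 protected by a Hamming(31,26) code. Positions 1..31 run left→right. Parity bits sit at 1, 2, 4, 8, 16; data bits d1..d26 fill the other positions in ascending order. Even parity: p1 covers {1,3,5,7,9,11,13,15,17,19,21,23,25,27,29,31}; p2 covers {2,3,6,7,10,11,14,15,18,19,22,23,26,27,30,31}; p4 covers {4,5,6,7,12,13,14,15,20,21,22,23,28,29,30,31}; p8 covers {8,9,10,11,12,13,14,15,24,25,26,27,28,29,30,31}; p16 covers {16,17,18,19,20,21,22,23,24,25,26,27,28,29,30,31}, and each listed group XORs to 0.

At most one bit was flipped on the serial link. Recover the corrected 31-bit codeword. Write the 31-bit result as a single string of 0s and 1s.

s1 (pos 1,3,5,7,9,11,13,15,17,19,21,23,25,27,29,31): 0⊕1⊕0⊕1⊕1⊕1⊕0⊕1⊕0⊕0⊕1⊕1⊕0⊕1⊕1⊕0 = 1
s2 (pos 2,3,6,7,10,11,14,15,18,19,22,23,26,27,30,31): 1⊕1⊕0⊕1⊕1⊕1⊕1⊕1⊕0⊕0⊕0⊕1⊕0⊕1⊕1⊕0 = 0
s4 (pos 4,5,6,7,12,13,14,15,20,21,22,23,28,29,30,31): 0⊕0⊕0⊕1⊕0⊕0⊕1⊕1⊕0⊕1⊕0⊕1⊕0⊕1⊕1⊕0 = 1
s8 (pos 8,9,10,11,12,13,14,15,24,25,26,27,28,29,30,31): 1⊕1⊕1⊕1⊕0⊕0⊕1⊕1⊕0⊕0⊕0⊕1⊕0⊕1⊕1⊕0 = 1
s16 (pos 16,17,18,19,20,21,22,23,24,25,26,27,28,29,30,31): 1⊕0⊕0⊕0⊕0⊕1⊕0⊕1⊕0⊕0⊕0⊕1⊕0⊕1⊕1⊕0 = 0
Syndrome s16…s1 = 01101 → error at position 13.
Flip position 13: 0110001111100111000010100010110 → 0110001111101111000010100010110

0110001111101111000010100010110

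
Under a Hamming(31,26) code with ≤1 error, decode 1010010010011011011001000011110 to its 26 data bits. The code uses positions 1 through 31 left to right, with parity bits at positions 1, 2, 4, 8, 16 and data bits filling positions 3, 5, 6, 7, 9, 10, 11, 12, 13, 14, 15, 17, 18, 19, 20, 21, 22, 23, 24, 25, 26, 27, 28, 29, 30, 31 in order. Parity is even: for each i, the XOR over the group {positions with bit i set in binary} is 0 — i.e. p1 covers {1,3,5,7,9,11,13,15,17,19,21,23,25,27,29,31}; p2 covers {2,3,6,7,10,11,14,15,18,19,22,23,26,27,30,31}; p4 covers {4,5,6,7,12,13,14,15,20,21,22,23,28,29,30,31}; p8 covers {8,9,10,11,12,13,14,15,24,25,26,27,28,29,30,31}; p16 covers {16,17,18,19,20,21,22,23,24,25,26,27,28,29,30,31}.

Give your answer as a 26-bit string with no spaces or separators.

10101001101011001000011110

s1 (pos 1,3,5,7,9,11,13,15,17,19,21,23,25,27,29,31): 1⊕1⊕0⊕0⊕1⊕0⊕1⊕1⊕0⊕1⊕0⊕0⊕0⊕1⊕1⊕0 = 0
s2 (pos 2,3,6,7,10,11,14,15,18,19,22,23,26,27,30,31): 0⊕1⊕1⊕0⊕0⊕0⊕0⊕1⊕1⊕1⊕1⊕0⊕0⊕1⊕1⊕0 = 0
s4 (pos 4,5,6,7,12,13,14,15,20,21,22,23,28,29,30,31): 0⊕0⊕1⊕0⊕1⊕1⊕0⊕1⊕0⊕0⊕1⊕0⊕1⊕1⊕1⊕0 = 0
s8 (pos 8,9,10,11,12,13,14,15,24,25,26,27,28,29,30,31): 0⊕1⊕0⊕0⊕1⊕1⊕0⊕1⊕0⊕0⊕0⊕1⊕1⊕1⊕1⊕0 = 0
s16 (pos 16,17,18,19,20,21,22,23,24,25,26,27,28,29,30,31): 1⊕0⊕1⊕1⊕0⊕0⊕1⊕0⊕0⊕0⊕0⊕1⊕1⊕1⊕1⊕0 = 0
Syndrome s16…s1 = 00000 → no error.
Read data bits from positions 3,5,6,7,9,10,11,12,13,14,15,17,18,19,20,21,22,23,24,25,26,27,28,29,30,31: 10101001101011001000011110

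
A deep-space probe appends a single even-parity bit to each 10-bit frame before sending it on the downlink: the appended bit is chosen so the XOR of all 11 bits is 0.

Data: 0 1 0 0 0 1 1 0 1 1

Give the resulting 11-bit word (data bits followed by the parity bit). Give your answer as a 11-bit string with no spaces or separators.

01000110111

XOR of the 10 data bits: 0⊕1⊕0⊕0⊕0⊕1⊕1⊕0⊕1⊕1 = 1
Parity bit = 1 (so all 11 bits XOR to 0).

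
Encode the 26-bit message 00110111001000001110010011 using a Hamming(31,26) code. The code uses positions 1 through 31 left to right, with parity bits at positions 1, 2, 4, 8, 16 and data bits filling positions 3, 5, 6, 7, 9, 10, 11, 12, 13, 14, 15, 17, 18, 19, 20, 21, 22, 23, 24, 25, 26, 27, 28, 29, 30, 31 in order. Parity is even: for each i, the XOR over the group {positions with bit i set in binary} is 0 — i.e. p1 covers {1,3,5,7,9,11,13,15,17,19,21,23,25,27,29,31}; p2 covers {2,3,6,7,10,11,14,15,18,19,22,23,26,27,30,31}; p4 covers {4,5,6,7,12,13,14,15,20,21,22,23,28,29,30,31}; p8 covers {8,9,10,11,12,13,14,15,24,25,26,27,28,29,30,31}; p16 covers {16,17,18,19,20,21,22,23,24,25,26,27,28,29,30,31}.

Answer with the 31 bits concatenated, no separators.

Place data at non-parity positions: p1 p2 0 p4 0 1 1 p8 0 1 1 1 0 0 1 p16 0 0 0 0 0 1 1 1 0 0 1 0 0 1 1
p1 (pos 1,3,5,7,9,11,13,15,17,19,21,23,25,27,29,31): XOR of data positions = 0⊕0⊕1⊕0⊕1⊕0⊕1⊕0⊕0⊕0⊕1⊕0⊕1⊕0⊕1 = 0
p2 (pos 2,3,6,7,10,11,14,15,18,19,22,23,26,27,30,31): XOR of data positions = 0⊕1⊕1⊕1⊕1⊕0⊕1⊕0⊕0⊕1⊕1⊕0⊕1⊕1⊕1 = 0
p4 (pos 4,5,6,7,12,13,14,15,20,21,22,23,28,29,30,31): XOR of data positions = 0⊕1⊕1⊕1⊕0⊕0⊕1⊕0⊕0⊕1⊕1⊕0⊕0⊕1⊕1 = 0
p8 (pos 8,9,10,11,12,13,14,15,24,25,26,27,28,29,30,31): XOR of data positions = 0⊕1⊕1⊕1⊕0⊕0⊕1⊕1⊕0⊕0⊕1⊕0⊕0⊕1⊕1 = 0
p16 (pos 16,17,18,19,20,21,22,23,24,25,26,27,28,29,30,31): XOR of data positions = 0⊕0⊕0⊕0⊕0⊕1⊕1⊕1⊕0⊕0⊕1⊕0⊕0⊕1⊕1 = 0
Codeword: 0000011001110010000001110010011

0000011001110010000001110010011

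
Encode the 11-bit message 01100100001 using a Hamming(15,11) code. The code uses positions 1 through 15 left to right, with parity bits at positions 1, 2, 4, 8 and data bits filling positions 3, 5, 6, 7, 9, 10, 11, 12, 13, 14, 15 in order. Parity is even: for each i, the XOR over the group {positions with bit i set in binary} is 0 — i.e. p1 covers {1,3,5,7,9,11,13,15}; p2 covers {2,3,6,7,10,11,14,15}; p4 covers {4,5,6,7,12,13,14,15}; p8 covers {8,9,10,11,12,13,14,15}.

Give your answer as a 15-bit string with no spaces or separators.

010111000100001

Place data at non-parity positions: p1 p2 0 p4 1 1 0 p8 0 1 0 0 0 0 1
p1 (pos 1,3,5,7,9,11,13,15): XOR of data positions = 0⊕1⊕0⊕0⊕0⊕0⊕1 = 0
p2 (pos 2,3,6,7,10,11,14,15): XOR of data positions = 0⊕1⊕0⊕1⊕0⊕0⊕1 = 1
p4 (pos 4,5,6,7,12,13,14,15): XOR of data positions = 1⊕1⊕0⊕0⊕0⊕0⊕1 = 1
p8 (pos 8,9,10,11,12,13,14,15): XOR of data positions = 0⊕1⊕0⊕0⊕0⊕0⊕1 = 0
Codeword: 010111000100001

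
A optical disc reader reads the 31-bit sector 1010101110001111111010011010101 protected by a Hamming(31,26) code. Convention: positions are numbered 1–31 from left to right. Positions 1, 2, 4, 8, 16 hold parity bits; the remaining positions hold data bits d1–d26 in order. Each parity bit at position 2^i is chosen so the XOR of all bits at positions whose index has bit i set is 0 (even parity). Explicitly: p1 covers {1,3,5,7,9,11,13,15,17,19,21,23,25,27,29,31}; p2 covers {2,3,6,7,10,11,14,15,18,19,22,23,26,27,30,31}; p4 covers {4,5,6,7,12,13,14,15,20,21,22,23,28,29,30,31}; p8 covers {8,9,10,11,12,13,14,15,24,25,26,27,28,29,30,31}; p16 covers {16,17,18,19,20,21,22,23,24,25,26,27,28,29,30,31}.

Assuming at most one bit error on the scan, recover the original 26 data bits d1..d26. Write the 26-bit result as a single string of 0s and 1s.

11011000111111010011010101

s1 (pos 1,3,5,7,9,11,13,15,17,19,21,23,25,27,29,31): 1⊕1⊕1⊕1⊕1⊕0⊕1⊕1⊕1⊕1⊕1⊕0⊕1⊕1⊕1⊕1 = 0
s2 (pos 2,3,6,7,10,11,14,15,18,19,22,23,26,27,30,31): 0⊕1⊕0⊕1⊕0⊕0⊕1⊕1⊕1⊕1⊕0⊕0⊕0⊕1⊕0⊕1 = 0
s4 (pos 4,5,6,7,12,13,14,15,20,21,22,23,28,29,30,31): 0⊕1⊕0⊕1⊕0⊕1⊕1⊕1⊕0⊕1⊕0⊕0⊕0⊕1⊕0⊕1 = 0
s8 (pos 8,9,10,11,12,13,14,15,24,25,26,27,28,29,30,31): 1⊕1⊕0⊕0⊕0⊕1⊕1⊕1⊕1⊕1⊕0⊕1⊕0⊕1⊕0⊕1 = 0
s16 (pos 16,17,18,19,20,21,22,23,24,25,26,27,28,29,30,31): 1⊕1⊕1⊕1⊕0⊕1⊕0⊕0⊕1⊕1⊕0⊕1⊕0⊕1⊕0⊕1 = 0
Syndrome s16…s1 = 00000 → no error.
Read data bits from positions 3,5,6,7,9,10,11,12,13,14,15,17,18,19,20,21,22,23,24,25,26,27,28,29,30,31: 11011000111111010011010101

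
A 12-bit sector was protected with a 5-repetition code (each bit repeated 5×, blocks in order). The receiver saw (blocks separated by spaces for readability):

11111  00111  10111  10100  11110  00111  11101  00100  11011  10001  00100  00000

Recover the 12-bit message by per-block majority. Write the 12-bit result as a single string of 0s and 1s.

111011101000

Block 1 (11111): 5 ones → 1
Block 2 (00111): 3 ones → 1
Block 3 (10111): 4 ones → 1
Block 4 (10100): 2 ones → 0
Block 5 (11110): 4 ones → 1
Block 6 (00111): 3 ones → 1
Block 7 (11101): 4 ones → 1
Block 8 (00100): 1 one → 0
Block 9 (11011): 4 ones → 1
Block 10 (10001): 2 ones → 0
Block 11 (00100): 1 one → 0
Block 12 (00000): 0 ones → 0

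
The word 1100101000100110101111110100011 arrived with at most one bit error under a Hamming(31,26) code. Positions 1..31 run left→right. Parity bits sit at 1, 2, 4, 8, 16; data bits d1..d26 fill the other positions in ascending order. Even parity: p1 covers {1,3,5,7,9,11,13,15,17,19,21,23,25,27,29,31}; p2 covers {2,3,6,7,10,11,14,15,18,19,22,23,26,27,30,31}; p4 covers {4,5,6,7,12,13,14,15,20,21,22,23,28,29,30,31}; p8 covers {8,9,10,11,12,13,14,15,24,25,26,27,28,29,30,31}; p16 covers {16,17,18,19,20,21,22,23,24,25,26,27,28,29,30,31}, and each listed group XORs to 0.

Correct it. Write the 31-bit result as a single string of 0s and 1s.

1100101001100110101111110100011

s1 (pos 1,3,5,7,9,11,13,15,17,19,21,23,25,27,29,31): 1⊕0⊕1⊕1⊕0⊕1⊕0⊕1⊕1⊕1⊕1⊕1⊕0⊕0⊕0⊕1 = 0
s2 (pos 2,3,6,7,10,11,14,15,18,19,22,23,26,27,30,31): 1⊕0⊕0⊕1⊕0⊕1⊕1⊕1⊕0⊕1⊕1⊕1⊕1⊕0⊕1⊕1 = 1
s4 (pos 4,5,6,7,12,13,14,15,20,21,22,23,28,29,30,31): 0⊕1⊕0⊕1⊕0⊕0⊕1⊕1⊕1⊕1⊕1⊕1⊕0⊕0⊕1⊕1 = 0
s8 (pos 8,9,10,11,12,13,14,15,24,25,26,27,28,29,30,31): 0⊕0⊕0⊕1⊕0⊕0⊕1⊕1⊕1⊕0⊕1⊕0⊕0⊕0⊕1⊕1 = 1
s16 (pos 16,17,18,19,20,21,22,23,24,25,26,27,28,29,30,31): 0⊕1⊕0⊕1⊕1⊕1⊕1⊕1⊕1⊕0⊕1⊕0⊕0⊕0⊕1⊕1 = 0
Syndrome s16…s1 = 01010 → error at position 10.
Flip position 10: 1100101000100110101111110100011 → 1100101001100110101111110100011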